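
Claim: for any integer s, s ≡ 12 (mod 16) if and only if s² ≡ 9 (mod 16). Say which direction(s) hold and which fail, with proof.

Neither implication holds.

(⇒) This fails: take s = 12. Then 12 ≡ 12 (mod 16), but 12² = 144 ≡ 0 (mod 16), not 9.

(⇐) This fails: take s = 3. Then 3² = 9 ≡ 9 (mod 16), yet 3 ≡ 3 (mod 16), not 12.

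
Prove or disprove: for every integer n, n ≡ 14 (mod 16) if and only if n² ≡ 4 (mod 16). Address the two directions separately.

Only the forward implication holds.

(⇒) Suppose n ≡ 14 (mod 16). Write n = 16j + 14. Then (16j + 14)² = 256j² + 448j + 196 = 16(16j² + 28j + 12) + 4, so n² ≡ 4 (mod 16).

(⇐) This fails: take n = 2. Then 2² = 4 ≡ 4 (mod 16), yet 2 ≡ 2 (mod 16), not 14.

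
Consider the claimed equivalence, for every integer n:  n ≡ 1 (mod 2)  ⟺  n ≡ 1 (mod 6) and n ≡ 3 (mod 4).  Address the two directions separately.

Only the converse holds.

(⟹) This fails: n = 1 gives 1 ≡ 1 (mod 2) but 1 ≡ 1 (mod 4), so the conjunction on the right does not hold.

(⟸) Conversely, if n ≡ 1 (mod 6) and n ≡ 3 (mod 4), then by the Chinese remainder theorem n ≡ 7 (mod 12). Since 7 ≡ 1 (mod 2) and 2 ∣ 12, we get n ≡ 1 (mod 2).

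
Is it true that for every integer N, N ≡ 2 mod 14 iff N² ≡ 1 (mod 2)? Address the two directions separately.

Neither implication holds.

(⇒) This fails: take N = 2. Then 2 ≡ 2 (mod 14), but 2² = 4 ≡ 0 (mod 2), not 1.

(⇐) This fails: take N = 1. Then 1² = 1 ≡ 1 (mod 2), yet 1 ≡ 1 (mod 14), not 2.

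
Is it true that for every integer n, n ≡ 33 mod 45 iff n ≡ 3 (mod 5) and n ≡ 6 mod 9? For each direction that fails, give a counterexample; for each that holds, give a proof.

Forward direction. Suppose n ≡ 33 (mod 45); write n = 45j + 33. Since 5 ∣ 45, reducing mod 5 gives n ≡ 33 ≡ 3 (mod 5); since 9 ∣ 45, reducing mod 9 gives n ≡ 33 ≡ 6 (mod 9).

Converse. If n ≡ 3 (mod 5) and n ≡ 6 (mod 9), then by the Chinese remainder theorem n ≡ 33 (mod 45). This is exactly n ≡ 33 (mod 45).

The biconditional holds.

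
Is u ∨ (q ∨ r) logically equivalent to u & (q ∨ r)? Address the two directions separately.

(⇒) This fails. Under q = T, u = F, r = F, the left side is true but the right side is false.

(⇐) Assume the antecedent. If q is true, u ∨ (q ∨ r) reduces to true regardless of the other variables. If q is false, the antecedent forces (q = F, u = T, r = T), and u ∨ (q ∨ r) holds there. Either way u ∨ (q ∨ r) holds.

The forward direction fails; the converse holds.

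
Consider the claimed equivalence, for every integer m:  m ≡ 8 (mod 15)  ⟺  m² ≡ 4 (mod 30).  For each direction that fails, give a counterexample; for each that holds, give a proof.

(→) This fails: take m = 23. Then 23 ≡ 8 (mod 15), but 23² = 529 ≡ 19 (mod 30), not 4.

(←) This fails: take m = 2. Then 2² = 4 ≡ 4 (mod 30), yet 2 ≡ 2 (mod 15), not 8.

Neither direction holds.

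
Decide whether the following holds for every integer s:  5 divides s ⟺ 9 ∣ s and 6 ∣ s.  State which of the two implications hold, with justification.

Both directions fail.

(⇒) This fails: take s = 5. Certainly 5 ∣ 5, but 9 ∤ 5.

(⇐) This fails: take s = 18. Both 9 ∣ 18 and 6 ∣ 18, yet 18 is not a multiple of 5 (since 18 = 3·5 + 3), so 5 ∤ 18.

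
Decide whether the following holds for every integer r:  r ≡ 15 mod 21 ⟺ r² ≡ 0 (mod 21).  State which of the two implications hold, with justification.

Both directions fail.

[⇒] This fails: take r = 15. Then 15 ≡ 15 (mod 21), but 15² = 225 ≡ 15 (mod 21), not 0.

[⇐] This fails: take r = 0. Then 0² = 0 ≡ 0 (mod 21), yet 0 ≡ 0 (mod 21), not 15.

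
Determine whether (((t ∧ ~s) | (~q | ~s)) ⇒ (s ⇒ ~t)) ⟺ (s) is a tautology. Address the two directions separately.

Both directions fail.

[⇒] This fails. Under s = F, q = F, t = F, the left side is true but the right side is false.

[⇐] This fails. Under s = T, q = F, t = T, the left side is false but the right side is true.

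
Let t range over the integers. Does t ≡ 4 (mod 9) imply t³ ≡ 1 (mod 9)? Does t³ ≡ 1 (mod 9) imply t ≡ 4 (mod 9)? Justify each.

The forward direction holds; the converse fails.

(⟹) Suppose t ≡ 4 (mod 9). Write t = 9j + 4. Then (9j + 4)³ = 729j³ + 972j² + 432j + 64 = 9(81j³ + 108j² + 48j + 7) + 1, so t³ ≡ 1 (mod 9).

(⟸) This fails: take t = 1. Then 1³ = 1 ≡ 1 (mod 9), yet 1 ≡ 1 (mod 9), not 4.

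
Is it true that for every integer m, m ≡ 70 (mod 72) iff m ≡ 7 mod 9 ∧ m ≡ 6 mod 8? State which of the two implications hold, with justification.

(⟹) Suppose m ≡ 70 (mod 72); write m = 72j + 70. Since 9 ∣ 72, reducing mod 9 gives m ≡ 70 ≡ 7 (mod 9); since 8 ∣ 72, reducing mod 8 gives m ≡ 70 ≡ 6 (mod 8).

(⟸) Conversely, if m ≡ 7 (mod 9) and m ≡ 6 (mod 8), then by the Chinese remainder theorem m ≡ 70 (mod 72). This is exactly m ≡ 70 (mod 72).

Both directions hold; the statement is true.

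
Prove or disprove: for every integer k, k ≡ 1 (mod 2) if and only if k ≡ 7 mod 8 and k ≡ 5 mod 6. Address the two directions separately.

Only the converse holds.

(⟹) This fails: k = 1 gives 1 ≡ 1 (mod 2) but 1 ≡ 1 (mod 8), so the conjunction on the right does not hold.

(⟸) Conversely, if k ≡ 7 (mod 8) and k ≡ 5 (mod 6), then by the Chinese remainder theorem k ≡ 23 (mod 24). Since 23 ≡ 1 (mod 2) and 2 ∣ 24, we get k ≡ 1 (mod 2).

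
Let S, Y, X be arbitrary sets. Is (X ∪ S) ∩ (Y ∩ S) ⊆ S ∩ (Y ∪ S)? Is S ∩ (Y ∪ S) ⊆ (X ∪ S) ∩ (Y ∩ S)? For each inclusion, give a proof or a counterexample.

(⊆) Let x ∈ (X ∪ S) ∩ (Y ∩ S). Then either x ∈ S ∩ Y and x ∉ X; or x ∈ S ∩ Y ∩ X. In each case x ∈ S ∩ (Y ∪ S), so (X ∪ S) ∩ (Y ∩ S) ⊆ S ∩ (Y ∪ S).

(⊇) This inclusion fails. Take S = {1}, Y = ∅, X = ∅; then 1 ∈ S ∩ (Y ∪ S) but 1 ∉ (X ∪ S) ∩ (Y ∩ S).

The sets are not equal: only the forward inclusion holds.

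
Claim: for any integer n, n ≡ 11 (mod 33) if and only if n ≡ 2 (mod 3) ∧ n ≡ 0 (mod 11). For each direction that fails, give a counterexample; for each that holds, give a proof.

(⟹) Suppose n ≡ 11 (mod 33); write n = 33j + 11. Since 3 ∣ 33, reducing mod 3 gives n ≡ 11 ≡ 2 (mod 3); since 11 ∣ 33, reducing mod 11 gives n ≡ 11 ≡ 0 (mod 11).

(⟸) Conversely, if n ≡ 2 (mod 3) and n ≡ 0 (mod 11), then by the Chinese remainder theorem n ≡ 11 (mod 33). This is exactly n ≡ 11 (mod 33).

Both directions hold; the statement is true.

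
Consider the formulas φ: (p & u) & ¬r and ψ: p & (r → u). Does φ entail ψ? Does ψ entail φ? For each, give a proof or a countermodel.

(←) This fails. Under r = F, p = T, u = F, the left side is false but the right side is true.

(→) Assume the antecedent. If r is true, the antecedent cannot hold. If r is false, the antecedent forces (r = F, p = T, u = T), and p & (r → u) holds there. Either way p & (r → u) holds.

Only the forward direction holds.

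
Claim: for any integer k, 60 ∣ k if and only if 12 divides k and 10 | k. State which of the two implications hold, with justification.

[⇒] If 60 ∣ k, write k = 60q. Since 60 = 5·12, k = 12·(5q), so 12 ∣ k; and since 60 = 6·10, k = 10·(6q), so 10 ∣ k.

[⇐] Suppose 12 ∣ k and 10 ∣ k. Any common multiple of 12 and 10 is a multiple of their lcm; here lcm(12, 10) = 12·10/gcd(12, 10) = 120/2 = 60, so 60 ∣ k.

Both directions hold.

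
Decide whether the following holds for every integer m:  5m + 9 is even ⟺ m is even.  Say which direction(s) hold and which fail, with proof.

(⇒) fails and (⇐) fails.

Forward direction. This fails: m = 7 gives 5m + 9 = 44, which is even, but 7 is odd, not even.

Converse. This also fails: m = 6 is even, but 5m + 9 = 39 is odd, not even.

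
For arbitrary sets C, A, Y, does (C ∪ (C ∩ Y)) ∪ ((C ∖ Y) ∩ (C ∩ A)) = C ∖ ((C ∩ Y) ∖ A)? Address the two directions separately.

The sets are not equal: only the reverse inclusion holds.

(⊇) Let x ∈ C ∖ ((C ∩ Y) ∖ A). Then either x ∈ C and x ∉ A, Y; or x ∈ C ∩ A and x ∉ Y; or x ∈ C ∩ A ∩ Y. In each case x ∈ (C ∪ (C ∩ Y)) ∪ ((C ∖ Y) ∩ (C ∩ A)), so C ∖ ((C ∩ Y) ∖ A) ⊆ (C ∪ (C ∩ Y)) ∪ ((C ∖ Y) ∩ (C ∩ A)).

(⊆) This inclusion fails. Take C = {1}, A = ∅, Y = {1}; then 1 ∈ (C ∪ (C ∩ Y)) ∪ ((C ∖ Y) ∩ (C ∩ A)) but 1 ∉ C ∖ ((C ∩ Y) ∖ A).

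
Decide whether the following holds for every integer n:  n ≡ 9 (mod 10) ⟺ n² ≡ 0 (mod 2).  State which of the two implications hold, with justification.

(⇒) This fails: take n = 9. Then 9 ≡ 9 (mod 10), but 9² = 81 ≡ 1 (mod 2), not 0.

(⇐) This fails: take n = 0. Then 0² = 0 ≡ 0 (mod 2), yet 0 ≡ 0 (mod 10), not 9.

Neither direction holds.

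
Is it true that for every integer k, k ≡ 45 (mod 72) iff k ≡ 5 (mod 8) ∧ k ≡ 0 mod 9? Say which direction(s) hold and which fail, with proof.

Forward direction. Suppose k ≡ 45 (mod 72); write k = 72j + 45. Since 8 ∣ 72, reducing mod 8 gives k ≡ 45 ≡ 5 (mod 8); since 9 ∣ 72, reducing mod 9 gives k ≡ 45 ≡ 0 (mod 9).

Converse. If k ≡ 5 (mod 8) and k ≡ 0 (mod 9), then by the Chinese remainder theorem k ≡ 45 (mod 72). This is exactly k ≡ 45 (mod 72).

Both implications hold.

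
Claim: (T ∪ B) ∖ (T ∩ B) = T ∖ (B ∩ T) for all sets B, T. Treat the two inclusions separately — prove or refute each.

The sets are not equal: only the reverse inclusion holds.

(⟹) This inclusion fails. Take B = {1}, T = ∅; then 1 ∈ (T ∪ B) ∖ (T ∩ B) but 1 ∉ T ∖ (B ∩ T).

(⟸) Let x ∈ T ∖ (B ∩ T). Then x ∈ T and x ∉ B, from which x ∈ (T ∪ B) ∖ (T ∩ B).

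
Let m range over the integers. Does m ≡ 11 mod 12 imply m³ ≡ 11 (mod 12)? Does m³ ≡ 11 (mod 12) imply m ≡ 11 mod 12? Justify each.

[⇒] Suppose m ≡ 11 mod 12. Write m = 12j + 11. Then (12j + 11)³ = 1728j³ + 4752j² + 4356j + 1331 = 12(144j³ + 396j² + 363j + 110) + 11, so m³ ≡ 11 (mod 12).

[⇐] For the converse, argue contrapositively. If m ≢ 11 (mod 12), then m is congruent to one of 0, 1, 2, 3, 4, 5, 6, 7, 8, 9, 10 modulo 12, and these give m³ ≡ 0, 1, 8, 3, 4, 5, 0, 7, 8, 9, 4 respectively — never 11.

Equivalent; both directions hold.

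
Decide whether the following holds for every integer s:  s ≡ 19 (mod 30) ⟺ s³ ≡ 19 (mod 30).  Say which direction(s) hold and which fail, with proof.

Forward direction. Suppose s ≡ 19 (mod 30). Write s = 30j + 19. Then (30j + 19)³ = 27000j³ + 51300j² + 32490j + 6859 = 30(900j³ + 1710j² + 1083j + 228) + 19, so s³ ≡ 19 (mod 30).

Converse. Suppose s³ ≡ 19 (mod 30). The only residue r in {0, …, 29} with r³ ≡ 19 (mod 30) is r = 19, so s ≡ 19 (mod 30).

Both directions hold; the statement is true.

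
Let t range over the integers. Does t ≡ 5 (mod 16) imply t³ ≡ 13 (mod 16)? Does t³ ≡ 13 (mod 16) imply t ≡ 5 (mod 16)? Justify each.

[⇒] Suppose t ≡ 5 (mod 16). Write t = 16j + 5. Then (16j + 5)³ = 4096j³ + 3840j² + 1200j + 125 = 16(256j³ + 240j² + 75j + 7) + 13, so t³ ≡ 13 (mod 16).

[⇐] Conversely, suppose t³ ≡ 13 (mod 16). The only residue r in {0, …, 15} with r³ ≡ 13 (mod 16) is r = 5, so t ≡ 5 (mod 16).

Both directions hold; the statement is true.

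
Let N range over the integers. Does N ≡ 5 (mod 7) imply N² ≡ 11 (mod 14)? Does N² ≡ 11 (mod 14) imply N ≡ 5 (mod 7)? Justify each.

(⟹) This fails: take N = 12. Then 12 ≡ 5 (mod 7), but 12² = 144 ≡ 4 (mod 14), not 11.

(⟸) This fails: take N = 9. Then 9² = 81 ≡ 11 (mod 14), yet 9 ≡ 2 (mod 7), not 5.

Both directions fail.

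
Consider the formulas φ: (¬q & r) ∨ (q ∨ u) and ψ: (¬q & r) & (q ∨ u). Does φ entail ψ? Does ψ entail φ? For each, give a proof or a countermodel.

Only the reverse direction holds.

(→) This fails. Under r = T, q = F, u = F, the left side is true but the right side is false.

(←) Assume the antecedent. If r is true, (¬q & r) ∨ (q ∨ u) reduces to true regardless of the other variables. If r is false, the antecedent cannot hold. Either way (¬q & r) ∨ (q ∨ u) holds.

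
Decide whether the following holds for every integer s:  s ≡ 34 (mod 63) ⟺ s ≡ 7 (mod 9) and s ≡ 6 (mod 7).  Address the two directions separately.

Both directions hold.

(⇒) Suppose s ≡ 34 (mod 63); write s = 63j + 34. Since 9 ∣ 63, reducing mod 9 gives s ≡ 34 ≡ 7 (mod 9); since 7 ∣ 63, reducing mod 7 gives s ≡ 34 ≡ 6 (mod 7).

(⇐) Conversely, if s ≡ 7 (mod 9) and s ≡ 6 (mod 7), then by the Chinese remainder theorem s ≡ 34 (mod 63). This is exactly s ≡ 34 (mod 63).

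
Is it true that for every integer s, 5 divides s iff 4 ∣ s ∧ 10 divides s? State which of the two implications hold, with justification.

(⟹) This fails: take s = 5. Certainly 5 ∣ 5, but 4 ∤ 5.

(⟸) Suppose 4 ∣ s and 10 ∣ s. Any common multiple of 4 and 10 is a multiple of their lcm; here lcm(4, 10) = 4·10/gcd(4, 10) = 40/2 = 20, so 20 ∣ s. Since 5 ∣ 20, it follows that 5 ∣ s.

Only the reverse direction holds.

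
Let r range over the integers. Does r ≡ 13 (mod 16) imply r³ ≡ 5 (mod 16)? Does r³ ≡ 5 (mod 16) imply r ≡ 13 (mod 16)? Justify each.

(→) Suppose r ≡ 13 (mod 16). Write r = 16j + 13. Then (16j + 13)³ = 4096j³ + 9984j² + 8112j + 2197 = 16(256j³ + 624j² + 507j + 137) + 5, so r³ ≡ 5 (mod 16).

(←) Conversely, suppose r³ ≡ 5 (mod 16). The only residue r in {0, …, 15} with r³ ≡ 5 (mod 16) is r = 13, so r ≡ 13 (mod 16).

Equivalent; both directions hold.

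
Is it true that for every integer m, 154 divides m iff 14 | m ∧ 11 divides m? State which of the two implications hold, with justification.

Both directions hold; the statement is true.

Forward direction. If 154 ∣ m, write m = 154q. Since 154 = 11·14, m = 14·(11q), so 14 ∣ m; and since 154 = 14·11, m = 11·(14q), so 11 ∣ m.

Converse. Suppose 14 ∣ m and 11 ∣ m. Any common multiple of 14 and 11 is a multiple of their lcm; here gcd(14, 11) = 1, so lcm(14, 11) = 14·11 = 154, so 154 ∣ m.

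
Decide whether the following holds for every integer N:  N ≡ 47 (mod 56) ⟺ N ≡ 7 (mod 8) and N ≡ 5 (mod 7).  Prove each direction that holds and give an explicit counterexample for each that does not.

(⟸) If N ≡ 7 (mod 8) and N ≡ 5 (mod 7), then by the Chinese remainder theorem N ≡ 47 (mod 56). This is exactly N ≡ 47 (mod 56).

(⟹) Suppose N ≡ 47 (mod 56); write N = 56j + 47. Since 8 ∣ 56, reducing mod 8 gives N ≡ 47 ≡ 7 (mod 8); since 7 ∣ 56, reducing mod 7 gives N ≡ 47 ≡ 5 (mod 7).

Both implications hold.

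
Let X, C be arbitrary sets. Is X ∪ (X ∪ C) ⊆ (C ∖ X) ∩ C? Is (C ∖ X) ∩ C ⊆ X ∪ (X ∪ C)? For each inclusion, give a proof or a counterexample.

Only the reverse inclusion holds.

Forward inclusion. This inclusion fails. Take X = {1}, C = ∅; then 1 ∈ X ∪ (X ∪ C) but 1 ∉ (C ∖ X) ∩ C.

Reverse inclusion. Let x ∈ (C ∖ X) ∩ C. Then x ∈ C and x ∉ X, from which x ∈ X ∪ (X ∪ C).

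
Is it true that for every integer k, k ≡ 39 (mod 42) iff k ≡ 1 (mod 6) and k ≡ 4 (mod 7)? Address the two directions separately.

Forward direction. This fails: k = 39 gives 39 ≡ 39 (mod 42) but 39 ≡ 3 (mod 6), so the conjunction on the right does not hold.

Converse. This fails: k = 25 satisfies both congruences on the right (25 ≡ 1 mod 6 and 25 ≡ 4 mod 7) yet 25 ≡ 25 (mod 42), not 39.

(⇒) fails and (⇐) fails.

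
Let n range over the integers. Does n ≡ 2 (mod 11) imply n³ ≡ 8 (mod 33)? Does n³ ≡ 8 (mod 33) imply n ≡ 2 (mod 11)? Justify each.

(⇒) This fails: take n = 13. Then 13 ≡ 2 (mod 11), but 13³ = 2197 ≡ 19 (mod 33), not 8.

(⇐) Conversely, the residues r modulo 33 with r³ ≡ 8 (mod 33) are exactly {2}, and each is ≡ 2 (mod 11).

Only the converse holds.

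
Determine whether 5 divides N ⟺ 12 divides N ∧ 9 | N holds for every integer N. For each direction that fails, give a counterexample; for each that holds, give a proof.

(→) This fails: take N = 5. Certainly 5 ∣ 5, but 12 ∤ 5.

(←) This fails: take N = 36. Both 12 ∣ 36 and 9 ∣ 36, yet 36 is not a multiple of 5 (since 36 = 7·5 + 1), so 5 ∤ 36.

Neither implication holds.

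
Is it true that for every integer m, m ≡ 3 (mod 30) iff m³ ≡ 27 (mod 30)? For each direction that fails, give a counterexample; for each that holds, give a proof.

The biconditional holds.

[⇒] Suppose m ≡ 3 (mod 30). Write m = 30j + 3. Then (30j + 3)³ = 27000j³ + 8100j² + 810j + 27 = 30(900j³ + 270j² + 27j) + 27, so m³ ≡ 27 (mod 30).

[⇐] Conversely, suppose m³ ≡ 27 (mod 30). The only residue r in {0, …, 29} with r³ ≡ 27 (mod 30) is r = 3, so m ≡ 3 (mod 30).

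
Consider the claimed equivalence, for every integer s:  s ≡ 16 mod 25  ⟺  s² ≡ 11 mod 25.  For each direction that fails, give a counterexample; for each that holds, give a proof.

(→) This fails: take s = 16. Then 16 ≡ 16 (mod 25), but 16² = 256 ≡ 6 (mod 25), not 11.

(←) This fails: take s = 6. Then 6² = 36 ≡ 11 (mod 25), yet 6 ≡ 6 (mod 25), not 16.

Both directions fail.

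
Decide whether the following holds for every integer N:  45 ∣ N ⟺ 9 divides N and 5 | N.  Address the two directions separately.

[⇐] Suppose 9 ∣ N and 5 ∣ N. Any common multiple of 9 and 5 is a multiple of their lcm; here gcd(9, 5) = 1, so lcm(9, 5) = 9·5 = 45, so 45 ∣ N.

[⇒] If 45 ∣ N, write N = 45q. Since 45 = 5·9, N = 9·(5q), so 9 ∣ N; and since 45 = 9·5, N = 5·(9q), so 5 ∣ N.

The biconditional holds.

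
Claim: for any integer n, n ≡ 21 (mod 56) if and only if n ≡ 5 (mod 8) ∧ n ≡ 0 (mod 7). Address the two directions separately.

Both directions hold; the statement is true.

Forward direction. Suppose n ≡ 21 (mod 56); write n = 56j + 21. Since 8 ∣ 56, reducing mod 8 gives n ≡ 21 ≡ 5 (mod 8); since 7 ∣ 56, reducing mod 7 gives n ≡ 21 ≡ 0 (mod 7).

Converse. If n ≡ 5 (mod 8) and n ≡ 0 (mod 7), then by the Chinese remainder theorem n ≡ 21 (mod 56). This is exactly n ≡ 21 (mod 56).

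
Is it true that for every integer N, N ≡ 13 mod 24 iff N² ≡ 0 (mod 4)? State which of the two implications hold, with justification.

[⇒] This fails: take N = 13. Then 13 ≡ 13 (mod 24), but 13² = 169 ≡ 1 (mod 4), not 0.

[⇐] This fails: take N = 0. Then 0² = 0 ≡ 0 (mod 4), yet 0 ≡ 0 (mod 24), not 13.

(⇒) fails and (⇐) fails.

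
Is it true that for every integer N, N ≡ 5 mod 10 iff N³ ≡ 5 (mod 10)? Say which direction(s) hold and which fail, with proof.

Forward direction. Suppose N ≡ 5 mod 10. Write N = 10j + 5. Then (10j + 5)³ = 1000j³ + 1500j² + 750j + 125 = 10(100j³ + 150j² + 75j + 12) + 5, so N³ ≡ 5 (mod 10).

Converse. For the converse, argue contrapositively. If N ≢ 5 (mod 10), then N is congruent to one of 0, 1, 2, 3, 4, 6, 7, 8, 9 modulo 10, and these give N³ ≡ 0, 1, 8, 7, 4, 6, 3, 2, 9 respectively — never 5.

Both directions hold; the statement is true.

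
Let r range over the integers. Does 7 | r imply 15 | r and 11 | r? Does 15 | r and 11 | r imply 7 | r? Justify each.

(⇒) fails and (⇐) fails.

(⟹) This fails: take r = 7. Certainly 7 ∣ 7, but 15 ∤ 7.

(⟸) This fails: take r = 165. Both 15 ∣ 165 and 11 ∣ 165, yet 165 is not a multiple of 7 (since 165 = 23·7 + 4), so 7 ∤ 165.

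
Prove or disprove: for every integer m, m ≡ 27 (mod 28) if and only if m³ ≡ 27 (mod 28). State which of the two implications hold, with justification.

(⟸) This fails: take m = 3. Then 3³ = 27 ≡ 27 (mod 28), yet 3 ≡ 3 (mod 28), not 27.

(⟹) Suppose m ≡ 27 (mod 28). Write m = 28j + 27. Then (28j + 27)³ = 21952j³ + 63504j² + 61236j + 19683 = 28(784j³ + 2268j² + 2187j + 702) + 27, so m³ ≡ 27 (mod 28).

Only the forward direction holds.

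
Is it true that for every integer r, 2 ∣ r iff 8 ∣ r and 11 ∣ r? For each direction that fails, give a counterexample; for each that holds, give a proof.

(→) This fails: take r = 2. Certainly 2 ∣ 2, but 8 ∤ 2.

(←) Suppose 8 ∣ r and 11 ∣ r. Any common multiple of 8 and 11 is a multiple of their lcm; here gcd(8, 11) = 1, so lcm(8, 11) = 8·11 = 88, so 88 ∣ r. Since 2 ∣ 88, it follows that 2 ∣ r.

Only the reverse direction holds.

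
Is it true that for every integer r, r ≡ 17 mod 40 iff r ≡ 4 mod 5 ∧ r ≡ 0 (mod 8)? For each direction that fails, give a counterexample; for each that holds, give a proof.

Forward direction. This fails: r = 17 gives 17 ≡ 17 (mod 40) but 17 ≡ 2 (mod 5), so the conjunction on the right does not hold.

Converse. This fails: r = 24 satisfies both congruences on the right (24 ≡ 4 mod 5 and 24 ≡ 0 mod 8) yet 24 ≡ 24 (mod 40), not 17.

Neither implication holds.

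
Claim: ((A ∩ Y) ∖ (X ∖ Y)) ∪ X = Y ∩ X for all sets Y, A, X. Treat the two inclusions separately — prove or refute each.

(⟹) This inclusion fails. Take Y = {1}, A = {1}, X = ∅; then 1 ∈ ((A ∩ Y) ∖ (X ∖ Y)) ∪ X but 1 ∉ Y ∩ X.

(⟸) Let x ∈ Y ∩ X. Then either x ∈ Y ∩ X and x ∉ A; or x ∈ Y ∩ A ∩ X. In each case x ∈ ((A ∩ Y) ∖ (X ∖ Y)) ∪ X, so Y ∩ X ⊆ ((A ∩ Y) ∖ (X ∖ Y)) ∪ X.

(⊆) fails; (⊇) holds.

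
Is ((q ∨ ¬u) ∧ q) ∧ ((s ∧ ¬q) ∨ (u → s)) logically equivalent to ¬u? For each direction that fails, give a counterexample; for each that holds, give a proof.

(⇒) This fails. Under u = T, q = T, s = T, the left side is true but the right side is false.

(⇐) This fails. Under u = F, q = F, s = F, the left side is false but the right side is true.

Neither implication holds.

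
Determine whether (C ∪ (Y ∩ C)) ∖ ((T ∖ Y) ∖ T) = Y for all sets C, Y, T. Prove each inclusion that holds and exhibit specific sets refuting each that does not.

(⊆) fails and (⊇) fails.

(⊆) This inclusion fails. Take C = {1}, Y = ∅, T = ∅; then 1 ∈ (C ∪ (Y ∩ C)) ∖ ((T ∖ Y) ∖ T) but 1 ∉ Y.

(⊇) This inclusion fails. Take C = ∅, Y = {1}, T = ∅; then 1 ∈ Y but 1 ∉ (C ∪ (Y ∩ C)) ∖ ((T ∖ Y) ∖ T).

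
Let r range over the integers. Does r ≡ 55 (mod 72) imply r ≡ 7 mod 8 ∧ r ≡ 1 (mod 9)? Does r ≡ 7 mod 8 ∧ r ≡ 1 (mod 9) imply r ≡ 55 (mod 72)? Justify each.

Both directions hold; the statement is true.

(⇒) Suppose r ≡ 55 (mod 72); write r = 72j + 55. Since 8 ∣ 72, reducing mod 8 gives r ≡ 55 ≡ 7 (mod 8); since 9 ∣ 72, reducing mod 9 gives r ≡ 55 ≡ 1 (mod 9).

(⇐) Conversely, if r ≡ 7 (mod 8) and r ≡ 1 (mod 9), then by the Chinese remainder theorem r ≡ 55 (mod 72). This is exactly r ≡ 55 (mod 72).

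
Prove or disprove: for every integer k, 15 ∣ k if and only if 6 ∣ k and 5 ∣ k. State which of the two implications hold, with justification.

The forward direction fails; the converse holds.

(→) This fails: take k = 15. Certainly 15 ∣ 15, but 6 ∤ 15.

(←) Suppose 6 ∣ k and 5 ∣ k. Any common multiple of 6 and 5 is a multiple of their lcm; here gcd(6, 5) = 1, so lcm(6, 5) = 6·5 = 30, so 30 ∣ k. Since 15 ∣ 30, it follows that 15 ∣ k.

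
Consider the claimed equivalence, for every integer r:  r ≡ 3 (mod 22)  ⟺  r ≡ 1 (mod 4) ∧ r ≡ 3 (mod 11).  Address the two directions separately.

(⟹) This fails: r = 3 gives 3 ≡ 3 (mod 22) but 3 ≡ 3 (mod 4), so the conjunction on the right does not hold.

(⟸) Conversely, if r ≡ 1 (mod 4) and r ≡ 3 (mod 11), then by the Chinese remainder theorem r ≡ 25 (mod 44). Since 25 ≡ 3 (mod 22) and 22 ∣ 44, we get r ≡ 3 (mod 22).

Only the converse holds.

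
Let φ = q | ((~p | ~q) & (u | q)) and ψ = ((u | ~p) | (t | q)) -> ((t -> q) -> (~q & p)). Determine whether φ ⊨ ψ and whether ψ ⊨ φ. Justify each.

Both directions fail.

(→) This fails. Under q = T, p = F, t = F, u = F, the left side is true but the right side is false.

(←) This fails. Under q = F, p = T, t = F, u = F, the left side is false but the right side is true.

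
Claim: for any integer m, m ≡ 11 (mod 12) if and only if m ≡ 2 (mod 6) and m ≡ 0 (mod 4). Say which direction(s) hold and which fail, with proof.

[⇒] This fails: m = 11 gives 11 ≡ 11 (mod 12) but 11 ≡ 5 (mod 6), so the conjunction on the right does not hold.

[⇐] This fails: m = 8 satisfies both congruences on the right (8 ≡ 2 mod 6 and 8 ≡ 0 mod 4) yet 8 ≡ 8 (mod 12), not 11.

Neither direction holds.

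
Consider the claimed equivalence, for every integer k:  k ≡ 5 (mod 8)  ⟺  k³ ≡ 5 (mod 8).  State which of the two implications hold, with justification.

[⇒] Suppose k ≡ 5 (mod 8). Write k = 8j + 5. Then (8j + 5)³ = 512j³ + 960j² + 600j + 125 = 8(64j³ + 120j² + 75j + 15) + 5, so k³ ≡ 5 (mod 8).

[⇐] For the converse, argue contrapositively. If k ≢ 5 (mod 8), then k is congruent to one of 0, 1, 2, 3, 4, 6, 7 modulo 8, and these give k³ ≡ 0, 1, 0, 3, 0, 0, 7 respectively — never 5.

Both directions hold; the statement is true.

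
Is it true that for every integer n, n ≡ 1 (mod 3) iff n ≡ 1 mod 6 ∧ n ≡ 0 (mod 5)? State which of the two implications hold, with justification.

(→) This fails: n = 1 gives 1 ≡ 1 (mod 3) but 1 ≡ 1 (mod 5), so the conjunction on the right does not hold.

(←) Conversely, if n ≡ 1 (mod 6) and n ≡ 0 (mod 5), then by the Chinese remainder theorem n ≡ 25 (mod 30). Since 25 ≡ 1 (mod 3) and 3 ∣ 30, we get n ≡ 1 (mod 3).

The forward direction fails; the converse holds.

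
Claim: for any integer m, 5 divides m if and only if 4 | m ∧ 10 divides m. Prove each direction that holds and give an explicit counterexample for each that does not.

Forward direction. This fails: take m = 5. Certainly 5 ∣ 5, but 4 ∤ 5.

Converse. Suppose 4 ∣ m and 10 ∣ m. Any common multiple of 4 and 10 is a multiple of their lcm; here lcm(4, 10) = 4·10/gcd(4, 10) = 40/2 = 20, so 20 ∣ m. Since 5 ∣ 20, it follows that 5 ∣ m.

Not equivalent: only (⇐) holds.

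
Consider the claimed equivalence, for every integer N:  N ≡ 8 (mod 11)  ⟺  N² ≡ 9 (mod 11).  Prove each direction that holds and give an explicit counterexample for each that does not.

(⇒) holds; (⇐) fails.

(←) This fails: take N = 3. Then 3² = 9 ≡ 9 (mod 11), yet 3 ≡ 3 (mod 11), not 8.

(→) Suppose N ≡ 8 (mod 11). Write N = 11j + 8. Then (11j + 8)² = 121j² + 176j + 64 = 11(11j² + 16j + 5) + 9, so N² ≡ 9 (mod 11).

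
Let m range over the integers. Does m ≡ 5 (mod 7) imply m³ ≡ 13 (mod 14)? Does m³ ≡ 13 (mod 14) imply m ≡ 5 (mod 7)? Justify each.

[⇒] This fails: take m = 12. Then 12 ≡ 5 (mod 7), but 12³ = 1728 ≡ 6 (mod 14), not 13.

[⇐] This fails: take m = 3. Then 3³ = 27 ≡ 13 (mod 14), yet 3 ≡ 3 (mod 7), not 5.

Neither implication holds.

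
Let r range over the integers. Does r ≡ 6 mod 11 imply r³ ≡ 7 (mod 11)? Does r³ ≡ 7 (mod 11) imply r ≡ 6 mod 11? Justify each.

[⇒] Suppose r ≡ 6 mod 11. Write r = 11j + 6. Then (11j + 6)³ = 1331j³ + 2178j² + 1188j + 216 = 11(121j³ + 198j² + 108j + 19) + 7, so r³ ≡ 7 (mod 11).

[⇐] Conversely, suppose r³ ≡ 7 (mod 11). The only residue r in {0, …, 10} with r³ ≡ 7 (mod 11) is r = 6, so r ≡ 6 (mod 11).

Equivalent; both directions hold.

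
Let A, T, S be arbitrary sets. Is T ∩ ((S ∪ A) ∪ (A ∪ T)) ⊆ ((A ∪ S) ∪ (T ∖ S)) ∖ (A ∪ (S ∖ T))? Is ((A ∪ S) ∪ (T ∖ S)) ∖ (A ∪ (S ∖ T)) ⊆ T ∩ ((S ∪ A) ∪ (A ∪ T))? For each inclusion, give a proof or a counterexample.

(⟸) Let x ∈ ((A ∪ S) ∪ (T ∖ S)) ∖ (A ∪ (S ∖ T)). Then either x ∈ T and x ∉ A, S; or x ∈ T ∩ S and x ∉ A. In each case x ∈ T ∩ ((S ∪ A) ∪ (A ∪ T)), so ((A ∪ S) ∪ (T ∖ S)) ∖ (A ∪ (S ∖ T)) ⊆ T ∩ ((S ∪ A) ∪ (A ∪ T)).

(⟹) This inclusion fails. Take A = {1}, T = {1}, S = ∅; then 1 ∈ T ∩ ((S ∪ A) ∪ (A ∪ T)) but 1 ∉ ((A ∪ S) ∪ (T ∖ S)) ∖ (A ∪ (S ∖ T)).

(⊆) fails; (⊇) holds.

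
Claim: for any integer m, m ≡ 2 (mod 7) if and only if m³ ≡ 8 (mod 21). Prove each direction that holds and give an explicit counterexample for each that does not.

Neither direction holds.

(⇒) This fails: take m = 9. Then 9 ≡ 2 (mod 7), but 9³ = 729 ≡ 15 (mod 21), not 8.

(⇐) This fails: take m = 8. Then 8³ = 512 ≡ 8 (mod 21), yet 8 ≡ 1 (mod 7), not 2.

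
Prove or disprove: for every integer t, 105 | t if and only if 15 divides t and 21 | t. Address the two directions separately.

(←) Suppose 15 ∣ t and 21 ∣ t. Any common multiple of 15 and 21 is a multiple of their lcm; here lcm(15, 21) = 15·21/gcd(15, 21) = 315/3 = 105, so 105 ∣ t.

(→) If 105 ∣ t, write t = 105q. Since 105 = 7·15, t = 15·(7q), so 15 ∣ t; and since 105 = 5·21, t = 21·(5q), so 21 ∣ t.

Both implications hold.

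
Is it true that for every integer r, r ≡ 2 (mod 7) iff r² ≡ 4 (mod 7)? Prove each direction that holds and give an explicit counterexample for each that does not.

(→) Suppose r ≡ 2 (mod 7). Write r = 7j + 2. Then (7j + 2)² = 49j² + 28j + 4 = 7(7j² + 4j) + 4, so r² ≡ 4 (mod 7).

(←) This fails: take r = 5. Then 5² = 25 ≡ 4 (mod 7), yet 5 ≡ 5 (mod 7), not 2.

Not equivalent: only (⇒) holds.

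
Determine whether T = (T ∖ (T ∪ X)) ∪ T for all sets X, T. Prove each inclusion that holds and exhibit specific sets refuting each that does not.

(⟹) Let x ∈ T. Then either x ∈ T and x ∉ X; or x ∈ X ∩ T. In each case x ∈ (T ∖ (T ∪ X)) ∪ T, so T ⊆ (T ∖ (T ∪ X)) ∪ T.

(⟸) Let x ∈ (T ∖ (T ∪ X)) ∪ T. Then either x ∈ T and x ∉ X; or x ∈ X ∩ T. In each case x ∈ T, so (T ∖ (T ∪ X)) ∪ T ⊆ T.

Both inclusions hold.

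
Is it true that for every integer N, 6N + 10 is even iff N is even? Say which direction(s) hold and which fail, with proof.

(⟹) This fails: take N = 7. Then 6N + 10 = 52, which is even, yet N = 7 is odd, not even.

(⟸) Suppose N is even. Since 6 is even, 6N is even for every N, so 6N + 10 has the same parity as 10, which is even. Hence 6N + 10 is even.

Only the reverse direction holds.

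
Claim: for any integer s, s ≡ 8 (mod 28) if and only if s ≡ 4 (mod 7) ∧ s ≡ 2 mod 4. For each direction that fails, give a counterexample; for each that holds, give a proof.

(→) This fails: s = 8 gives 8 ≡ 8 (mod 28) but 8 ≡ 1 (mod 7), so the conjunction on the right does not hold.

(←) This fails: s = 18 satisfies both congruences on the right (18 ≡ 4 mod 7 and 18 ≡ 2 mod 4) yet 18 ≡ 18 (mod 28), not 8.

(⇒) fails and (⇐) fails.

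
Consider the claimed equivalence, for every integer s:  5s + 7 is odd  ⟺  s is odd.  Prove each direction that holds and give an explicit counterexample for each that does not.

(⇒) This fails: s = 4 gives 5s + 7 = 27, which is odd, but 4 is even, not odd.

(⇐) This also fails: s = 5 is odd, but 5s + 7 = 32 is even, not odd.

Neither direction holds.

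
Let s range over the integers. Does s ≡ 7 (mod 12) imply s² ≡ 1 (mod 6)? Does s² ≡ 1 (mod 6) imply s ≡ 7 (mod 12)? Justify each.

Forward direction. Suppose s ≡ 7 (mod 12). Then s² ≡ 7² = 49 (mod 12), and since 6 ∣ 12, also s² ≡ 1 (mod 6).

Converse. This fails: take s = 1. Then 1² = 1 ≡ 1 (mod 6), yet 1 ≡ 1 (mod 12), not 7.

The forward direction holds; the converse fails.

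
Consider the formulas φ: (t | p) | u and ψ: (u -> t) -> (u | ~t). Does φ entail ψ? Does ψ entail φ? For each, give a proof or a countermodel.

Neither direction holds.

(⟹) This fails. Under p = F, t = T, u = F, the left side is true but the right side is false.

(⟸) This fails. Under p = F, t = F, u = F, the left side is false but the right side is true.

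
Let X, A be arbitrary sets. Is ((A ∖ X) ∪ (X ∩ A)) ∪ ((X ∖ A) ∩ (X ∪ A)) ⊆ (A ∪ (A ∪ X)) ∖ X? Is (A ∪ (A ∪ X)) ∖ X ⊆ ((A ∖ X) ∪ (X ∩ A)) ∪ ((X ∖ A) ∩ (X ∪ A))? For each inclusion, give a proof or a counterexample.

Only the reverse inclusion holds.

(⊆) This inclusion fails. Take X = {1}, A = ∅; then 1 ∈ ((A ∖ X) ∪ (X ∩ A)) ∪ ((X ∖ A) ∩ (X ∪ A)) but 1 ∉ (A ∪ (A ∪ X)) ∖ X.

(⊇) Let x ∈ (A ∪ (A ∪ X)) ∖ X. Then x ∈ A and x ∉ X, from which x ∈ ((A ∖ X) ∪ (X ∩ A)) ∪ ((X ∖ A) ∩ (X ∪ A)).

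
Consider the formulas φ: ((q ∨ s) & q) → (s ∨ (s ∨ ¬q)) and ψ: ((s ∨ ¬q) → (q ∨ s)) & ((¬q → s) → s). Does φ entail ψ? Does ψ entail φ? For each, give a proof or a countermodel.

(⇒) fails; (⇐) holds.

(⟹) This fails. Under s = F, q = F, the left side is true but the right side is false.

(⟸) Assume the antecedent. If s is true, ((q ∨ s) & q) → (s ∨ (s ∨ ¬q)) reduces to true regardless of the other variables. If s is false, the antecedent cannot hold. Either way ((q ∨ s) & q) → (s ∨ (s ∨ ¬q)) holds.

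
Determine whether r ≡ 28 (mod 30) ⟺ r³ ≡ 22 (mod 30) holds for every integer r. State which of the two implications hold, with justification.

(⇒) Suppose r ≡ 28 (mod 30). Write r = 30j + 28. Then (30j + 28)³ = 27000j³ + 75600j² + 70560j + 21952 = 30(900j³ + 2520j² + 2352j + 731) + 22, so r³ ≡ 22 (mod 30).

(⇐) Conversely, suppose r³ ≡ 22 (mod 30). The only residue r in {0, …, 29} with r³ ≡ 22 (mod 30) is r = 28, so r ≡ 28 (mod 30).

The biconditional holds.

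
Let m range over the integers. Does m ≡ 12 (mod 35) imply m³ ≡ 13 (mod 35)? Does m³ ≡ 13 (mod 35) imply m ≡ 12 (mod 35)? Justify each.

(⇒) holds; (⇐) fails.

Forward direction. Suppose m ≡ 12 (mod 35). Write m = 35j + 12. Then (35j + 12)³ = 42875j³ + 44100j² + 15120j + 1728 = 35(1225j³ + 1260j² + 432j + 49) + 13, so m³ ≡ 13 (mod 35).

Converse. This fails: take m = 17. Then 17³ = 4913 ≡ 13 (mod 35), yet 17 ≡ 17 (mod 35), not 12.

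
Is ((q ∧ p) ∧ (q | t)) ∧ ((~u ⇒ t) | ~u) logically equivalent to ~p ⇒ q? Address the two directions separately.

(⇒) holds; (⇐) fails.

[⇐] This fails. Under q = T, u = F, p = F, t = F, the left side is false but the right side is true.

[⇒] Assume the antecedent. If q is true, ~p ⇒ q reduces to true regardless of the other variables. If q is false, the antecedent cannot hold. Either way ~p ⇒ q holds.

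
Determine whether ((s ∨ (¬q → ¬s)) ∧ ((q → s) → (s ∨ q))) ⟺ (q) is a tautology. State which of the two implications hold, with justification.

(⇒) This fails. Under q = F, s = T, the left side is true but the right side is false.

(⇐) Assume the antecedent. If q is true, the consequent reduces to true regardless of the other variables. If q is false, the antecedent cannot hold. Either way the consequent holds.

The forward direction fails; the converse holds.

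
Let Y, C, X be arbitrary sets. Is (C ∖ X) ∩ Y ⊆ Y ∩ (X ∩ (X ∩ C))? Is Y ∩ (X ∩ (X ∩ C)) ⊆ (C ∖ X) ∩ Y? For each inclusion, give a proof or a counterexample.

Neither inclusion holds.

(⟹) This inclusion fails. Take Y = {1}, C = {1}, X = ∅; then 1 ∈ (C ∖ X) ∩ Y but 1 ∉ Y ∩ (X ∩ (X ∩ C)).

(⟸) This inclusion fails. Take Y = {1}, C = {1}, X = {1}; then 1 ∈ Y ∩ (X ∩ (X ∩ C)) but 1 ∉ (C ∖ X) ∩ Y.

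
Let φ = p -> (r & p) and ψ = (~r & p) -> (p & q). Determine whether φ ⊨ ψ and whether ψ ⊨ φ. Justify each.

Only the forward implication holds.

(⇒) Assume the antecedent. If p is true, the antecedent forces (q = F, p = T, r = T) or (q = T, p = T, r = T), and (~r & p) -> (p & q) holds there. If p is false, (~r & p) -> (p & q) reduces to true regardless of the other variables. Either way (~r & p) -> (p & q) holds.

(⇐) This fails. Under q = T, p = T, r = F, the left side is false but the right side is true.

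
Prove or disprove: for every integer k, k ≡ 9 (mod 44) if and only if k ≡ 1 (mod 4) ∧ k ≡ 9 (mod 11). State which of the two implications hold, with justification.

(⟹) Suppose k ≡ 9 (mod 44); write k = 44j + 9. Since 4 ∣ 44, reducing mod 4 gives k ≡ 9 ≡ 1 (mod 4); since 11 ∣ 44, reducing mod 11 gives k ≡ 9 (mod 11).

(⟸) Conversely, if k ≡ 1 (mod 4) and k ≡ 9 (mod 11), then by the Chinese remainder theorem k ≡ 9 (mod 44). This is exactly k ≡ 9 (mod 44).

Both directions hold.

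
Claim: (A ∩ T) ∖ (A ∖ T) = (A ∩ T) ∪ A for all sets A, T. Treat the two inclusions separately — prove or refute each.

The sets are not equal: only the forward inclusion holds.

(⟹) Let x ∈ (A ∩ T) ∖ (A ∖ T). Then x ∈ A ∩ T, from which x ∈ (A ∩ T) ∪ A.

(⟸) This inclusion fails. Take A = {1}, T = ∅; then 1 ∈ (A ∩ T) ∪ A but 1 ∉ (A ∩ T) ∖ (A ∖ T).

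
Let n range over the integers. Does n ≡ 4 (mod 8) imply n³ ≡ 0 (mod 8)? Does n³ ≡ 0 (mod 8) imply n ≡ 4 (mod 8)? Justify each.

Not equivalent: only (⇒) holds.

[⇒] Suppose n ≡ 4 (mod 8). Write n = 8j + 4. Then (8j + 4)³ = 512j³ + 768j² + 384j + 64 = 8(64j³ + 96j² + 48j + 8) + 0, so n³ ≡ 0 (mod 8).

[⇐] This fails: take n = 0. Then 0³ = 0 ≡ 0 (mod 8), yet 0 ≡ 0 (mod 8), not 4.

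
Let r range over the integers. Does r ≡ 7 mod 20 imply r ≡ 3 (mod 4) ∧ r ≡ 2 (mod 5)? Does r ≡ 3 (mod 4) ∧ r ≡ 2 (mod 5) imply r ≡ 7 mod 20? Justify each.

(⇒) Suppose r ≡ 7 (mod 20); write r = 20j + 7. Since 4 ∣ 20, reducing mod 4 gives r ≡ 7 ≡ 3 (mod 4); since 5 ∣ 20, reducing mod 5 gives r ≡ 7 ≡ 2 (mod 5).

(⇐) Conversely, if r ≡ 3 (mod 4) and r ≡ 2 (mod 5), then by the Chinese remainder theorem r ≡ 7 (mod 20). This is exactly r ≡ 7 (mod 20).

The biconditional holds.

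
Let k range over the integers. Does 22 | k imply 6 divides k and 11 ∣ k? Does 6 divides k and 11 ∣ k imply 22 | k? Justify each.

Only the converse holds.

(⟹) This fails: take k = 22. Certainly 22 ∣ 22, but 6 ∤ 22.

(⟸) Suppose 6 ∣ k and 11 ∣ k. Any common multiple of 6 and 11 is a multiple of their lcm; here gcd(6, 11) = 1, so lcm(6, 11) = 6·11 = 66, so 66 ∣ k. Since 22 ∣ 66, it follows that 22 ∣ k.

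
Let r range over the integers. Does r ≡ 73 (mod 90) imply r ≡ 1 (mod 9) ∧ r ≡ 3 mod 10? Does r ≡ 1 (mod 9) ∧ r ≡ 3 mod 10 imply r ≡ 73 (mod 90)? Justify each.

(⟸) If r ≡ 1 (mod 9) and r ≡ 3 (mod 10), then by the Chinese remainder theorem r ≡ 73 (mod 90). This is exactly r ≡ 73 (mod 90).

(⟹) Suppose r ≡ 73 (mod 90); write r = 90j + 73. Since 9 ∣ 90, reducing mod 9 gives r ≡ 73 ≡ 1 (mod 9); since 10 ∣ 90, reducing mod 10 gives r ≡ 73 ≡ 3 (mod 10).

Both directions hold; the statement is true.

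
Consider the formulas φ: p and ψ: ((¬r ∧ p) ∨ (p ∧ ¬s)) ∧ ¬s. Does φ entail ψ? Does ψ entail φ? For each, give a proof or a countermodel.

(→) This fails. Under r = F, p = T, s = T, the left side is true but the right side is false.

(←) Assume the antecedent. If r is true, the antecedent forces (r = T, p = T, s = F), and p holds there. If r is false, the antecedent forces (r = F, p = T, s = F), and p holds there. Either way p holds.

The forward direction fails; the converse holds.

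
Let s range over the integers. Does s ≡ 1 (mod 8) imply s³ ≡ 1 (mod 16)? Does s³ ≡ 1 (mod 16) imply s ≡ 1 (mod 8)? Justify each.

Not equivalent: only (⇐) holds.

(⇒) This fails: take s = 9. Then 9 ≡ 1 (mod 8), but 9³ = 729 ≡ 9 (mod 16), not 1.

(⇐) Conversely, the residues r modulo 16 with r³ ≡ 1 (mod 16) are exactly {1}, and each is ≡ 1 (mod 8).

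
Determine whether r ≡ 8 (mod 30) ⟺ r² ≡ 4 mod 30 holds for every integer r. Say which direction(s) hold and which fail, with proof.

[⇐] This fails: take r = 2. Then 2² = 4 ≡ 4 (mod 30), yet 2 ≡ 2 (mod 30), not 8.

[⇒] Suppose r ≡ 8 (mod 30). Write r = 30j + 8. Then (30j + 8)² = 900j² + 480j + 64 = 30(30j² + 16j + 2) + 4, so r² ≡ 4 (mod 30).

Not equivalent: only (⇒) holds.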